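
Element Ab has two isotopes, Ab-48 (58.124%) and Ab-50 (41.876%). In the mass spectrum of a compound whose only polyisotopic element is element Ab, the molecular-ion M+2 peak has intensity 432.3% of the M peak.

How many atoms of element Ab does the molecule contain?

For n independent Ab atoms, I(M+2)/I(M) = n · (abundance Ab-50) / (abundance Ab-48) = n · 0.41876/0.58124.
n = 4.323 × 0.58124/0.41876 = 6.00 ≈ 6

6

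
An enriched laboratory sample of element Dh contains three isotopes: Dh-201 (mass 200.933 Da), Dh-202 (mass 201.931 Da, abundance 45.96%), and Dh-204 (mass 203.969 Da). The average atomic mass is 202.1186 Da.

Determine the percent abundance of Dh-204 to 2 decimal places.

Let x and y be the fractions of Dh-201 and Dh-204. Then x + y = 1 − 0.4596 = 0.5404 and 200.933x + 203.969y = 202.1186 − 0.4596×201.931 = 109.3111124.
Substituting: 200.933x + 203.969(0.5404 − x) = 109.3111124
(200.933 − 203.969)x = -0.9137352  ⇒  x = 0.30097, y = 0.23943
Dh-201: 30.10%, Dh-204: 23.94%.

23.94%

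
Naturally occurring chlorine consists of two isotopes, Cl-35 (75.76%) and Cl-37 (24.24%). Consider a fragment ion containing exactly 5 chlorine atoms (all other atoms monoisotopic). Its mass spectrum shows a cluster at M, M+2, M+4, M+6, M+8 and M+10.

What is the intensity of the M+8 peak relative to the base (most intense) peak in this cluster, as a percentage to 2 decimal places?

3.28%

Term probabilities: M 0.2496, M+2 0.3993, M+4 0.2555, M+6 0.0817, M+8 0.0131, M+10 0.0008. Base peak = M+2.
P(M+2) = C(5,1) × 0.7576^4 × 0.2424^1 = 5 × 0.32942751 × 0.2424 = 0.399266 (base)
P(M+8) = C(5,4) × 0.7576^1 × 0.2424^4 = 5 × 0.7576 × 0.00345247 = 0.013078
Relative intensity = 0.013078 / 0.399266 × 100 = 3.28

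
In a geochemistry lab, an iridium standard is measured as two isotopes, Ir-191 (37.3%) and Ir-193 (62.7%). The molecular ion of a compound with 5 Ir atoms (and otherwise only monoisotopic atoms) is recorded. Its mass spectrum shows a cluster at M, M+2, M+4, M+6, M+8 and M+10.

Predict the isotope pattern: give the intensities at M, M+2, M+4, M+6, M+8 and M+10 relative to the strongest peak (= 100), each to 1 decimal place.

2.1 : 17.7 : 59.5 : 100.0 : 84.0 : 28.3

The 5 Ir atoms are independent, so intensities follow the terms of (0.373 + 0.627)^5.
P(M) = 0.373^5 = 0.007220
P(M+2) = 5 × 0.373^4 × 0.627^1 = 0.060684
P(M+4) = 10 × 0.373^3 × 0.627^2 = 0.204015
P(M+6) = 10 × 0.373^2 × 0.627^3 = 0.342942
P(M+8) = 5 × 0.373^1 × 0.627^4 = 0.288237
P(M+10) = 0.627^5 = 0.096903
The M+6 peak is largest (0.342942); scaling to 100 gives 2.1 : 17.7 : 59.5 : 100.0 : 84.0 : 28.3.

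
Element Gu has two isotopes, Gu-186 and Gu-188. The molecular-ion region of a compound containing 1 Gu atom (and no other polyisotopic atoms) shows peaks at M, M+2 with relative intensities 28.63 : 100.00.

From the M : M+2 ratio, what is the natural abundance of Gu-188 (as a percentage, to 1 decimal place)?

If p is the fraction of Gu that is Gu-186, then I(M+2)/I(M) = [C(1,1)·p^0·(1−p)] / p^1 = 1·(1−p)/p = 100.00/28.63 = 3.4928
(1−p)/p = 3.4928/1 = 3.4928  ⇒  p = 1/(1 + 3.4928) = 0.2226
Gu-186: 22.3%, Gu-188: 77.7%.

77.7%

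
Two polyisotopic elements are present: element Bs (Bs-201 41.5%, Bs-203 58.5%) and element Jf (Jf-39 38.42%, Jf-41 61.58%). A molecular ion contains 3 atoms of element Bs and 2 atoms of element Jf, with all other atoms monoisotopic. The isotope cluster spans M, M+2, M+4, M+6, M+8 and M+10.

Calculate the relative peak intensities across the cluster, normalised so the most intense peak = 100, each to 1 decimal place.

Element Bs pattern (n=3): 0.07147337 : 0.30225487 : 0.42607012 : 0.20020162
Element Jf pattern (n=2): 0.14760964 : 0.47318072 : 0.37920964
Convolve the two distributions (both contribute in 2-u steps):
  M: 0.07147337×0.14760964 = 0.010550
  M+2: 0.07147337×0.47318072 + 0.30225487×0.14760964 = 0.078436
  M+4: 0.07147337×0.37920964 + 0.30225487×0.47318072 + 0.42607012×0.14760964 = 0.233017
  M+6: 0.30225487×0.37920964 + 0.42607012×0.47318072 + 0.20020162×0.14760964 = 0.345778
  M+8: 0.42607012×0.37920964 + 0.20020162×0.47318072 = 0.256301
  M+10: 0.20020162×0.37920964 = 0.075918
Scale to base peak (0.345778) = 100: 3.1 : 22.7 : 67.4 : 100.0 : 74.1 : 22.0

3.1 : 22.7 : 67.4 : 100.0 : 74.1 : 22.0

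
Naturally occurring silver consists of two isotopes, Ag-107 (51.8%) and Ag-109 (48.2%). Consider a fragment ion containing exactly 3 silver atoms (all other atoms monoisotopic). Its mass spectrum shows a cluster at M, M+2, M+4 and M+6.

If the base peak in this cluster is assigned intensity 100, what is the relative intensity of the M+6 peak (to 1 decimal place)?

28.9

Term probabilities: M 0.1390, M+2 0.3880, M+4 0.3610, M+6 0.1120. Base peak = M+2.
P(M+2) = C(3,1) × 0.518^2 × 0.482^1 = 3 × 0.268324 × 0.4820 = 0.387997 (base)
P(M+6) = C(3,3) × 0.518^0 × 0.482^3 = 1 × 1.0000 × 0.11198017 = 0.111980
Relative intensity = 0.111980 / 0.387997 × 100 = 28.9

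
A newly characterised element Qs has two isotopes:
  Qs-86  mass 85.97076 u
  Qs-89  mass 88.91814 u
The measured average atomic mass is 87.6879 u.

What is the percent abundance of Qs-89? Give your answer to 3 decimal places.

With x = fraction of Qs-86 (so Qs-89 is 1 − x):
85.97076·x + 88.91814·(1 − x) = 87.6879
(85.97076 − 88.91814)·x = 87.6879 − 88.91814
x = -1.23024 / -2.94738 = 0.41740 → 41.740% Qs-86, 58.260% Qs-89.

58.260%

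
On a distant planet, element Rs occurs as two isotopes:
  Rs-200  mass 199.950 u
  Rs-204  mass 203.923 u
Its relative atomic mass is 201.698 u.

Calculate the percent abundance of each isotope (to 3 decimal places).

With x = fraction of Rs-200 (so Rs-204 is 1 − x):
199.950·x + 203.923·(1 − x) = 201.698
(199.950 − 203.923)·x = 201.698 − 203.923
x = -2.225 / -3.973 = 0.56003 → 56.003% Rs-200, 43.997% Rs-204.

Rs-200: 56.003%, Rs-204: 43.997%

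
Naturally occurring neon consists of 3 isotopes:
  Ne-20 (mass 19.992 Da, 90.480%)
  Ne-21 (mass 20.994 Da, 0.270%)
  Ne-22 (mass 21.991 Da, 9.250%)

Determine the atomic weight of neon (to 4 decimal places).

Weight each isotope mass by its fractional abundance: 0.90480 × 19.992 + 0.00270 × 20.994 + 0.09250 × 21.991
= 18.08876 + 0.05668 + 2.03417 = 20.17961 Da

20.1796 Da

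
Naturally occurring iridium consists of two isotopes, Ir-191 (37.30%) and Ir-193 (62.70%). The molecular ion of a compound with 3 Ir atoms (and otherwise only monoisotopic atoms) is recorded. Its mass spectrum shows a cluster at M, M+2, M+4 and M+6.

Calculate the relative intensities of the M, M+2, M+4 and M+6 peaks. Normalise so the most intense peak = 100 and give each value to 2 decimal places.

Each Ir atom is independently Ir-191 (p = 0.3730) or Ir-193 (q = 0.6270); the cluster is the binomial expansion (p + q)^3.
P(M) = 0.3730^3 = 0.051895
P(M+2) = 3 × 0.3730^2 × 0.6270^1 = 0.261702
P(M+4) = 3 × 0.3730^1 × 0.6270^2 = 0.439911
P(M+6) = 0.6270^3 = 0.246492
The M+4 peak is largest (0.439911); scaling to 100 gives 11.80 : 59.49 : 100.00 : 56.03.

11.80 : 59.49 : 100.00 : 56.03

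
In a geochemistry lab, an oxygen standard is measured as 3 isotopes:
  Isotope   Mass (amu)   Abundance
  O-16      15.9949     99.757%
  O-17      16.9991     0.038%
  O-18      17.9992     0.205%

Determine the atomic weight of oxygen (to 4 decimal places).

15.9994 amu

Weight each isotope mass by its fractional abundance: 0.99757 × 15.9949 + 0.00038 × 16.9991 + 0.00205 × 17.9992
= 15.95603 + 0.00646 + 0.03690 = 15.99939 amu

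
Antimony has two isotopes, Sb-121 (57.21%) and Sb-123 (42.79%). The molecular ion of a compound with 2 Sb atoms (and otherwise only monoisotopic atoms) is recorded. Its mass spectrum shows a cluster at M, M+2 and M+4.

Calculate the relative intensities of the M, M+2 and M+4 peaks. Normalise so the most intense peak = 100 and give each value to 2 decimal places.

The 2 Sb atoms are independent, so intensities follow the terms of (0.5721 + 0.4279)^2.
P(M) = 0.5721^2 = 0.327298
P(M+2) = 2 × 0.5721^1 × 0.4279^1 = 0.489603
P(M+4) = 0.4279^2 = 0.183098
The M+2 peak is largest (0.489603); scaling to 100 gives 66.85 : 100.00 : 37.40.

66.85 : 100.00 : 37.40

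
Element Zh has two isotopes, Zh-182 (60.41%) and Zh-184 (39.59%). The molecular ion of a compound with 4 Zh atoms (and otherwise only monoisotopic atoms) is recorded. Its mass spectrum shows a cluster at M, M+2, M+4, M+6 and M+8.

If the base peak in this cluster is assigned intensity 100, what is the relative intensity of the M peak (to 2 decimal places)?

(0.6041 + 0.3959)^4 gives M 0.1332, M+2 0.3491, M+4 0.3432, M+6 0.1499, M+8 0.0246; the largest is M+2.
P(M+2) = C(4,1) × 0.6041^3 × 0.3959^1 = 4 × 0.22045833 × 0.3959 = 0.349118 (base)
P(M) = C(4,0) × 0.6041^4 × 0.3959^0 = 1 × 0.13317888 × 1.0000 = 0.133179
Relative intensity = 0.133179 / 0.349118 × 100 = 38.15

38.15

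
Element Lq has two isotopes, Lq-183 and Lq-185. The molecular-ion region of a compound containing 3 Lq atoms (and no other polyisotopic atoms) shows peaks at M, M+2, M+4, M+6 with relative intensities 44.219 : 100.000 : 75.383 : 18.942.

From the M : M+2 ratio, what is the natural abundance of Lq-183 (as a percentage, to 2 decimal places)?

Write p for the Lq-183 fraction. I(M+2)/I(M) = [C(3,1)·p^2·(1−p)] / p^3 = 3·(1−p)/p = 100.000/44.219 = 2.2615
(1−p)/p = 2.2615/3 = 0.7538  ⇒  p = 1/(1 + 0.7538) = 0.5702
Lq-183: 57.02%, Lq-185: 42.98%.

57.02%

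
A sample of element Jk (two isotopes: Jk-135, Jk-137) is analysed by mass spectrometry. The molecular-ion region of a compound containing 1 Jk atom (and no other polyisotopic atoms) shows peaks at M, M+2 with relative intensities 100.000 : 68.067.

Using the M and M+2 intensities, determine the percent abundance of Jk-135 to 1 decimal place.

Write p for the Jk-135 fraction. I(M+2)/I(M) = [C(1,1)·p^0·(1−p)] / p^1 = 1·(1−p)/p = 68.067/100.000 = 0.6807
(1−p)/p = 0.6807/1 = 0.6807  ⇒  p = 1/(1 + 0.6807) = 0.5950
Jk-135: 59.5%, Jk-137: 40.5%.

59.5%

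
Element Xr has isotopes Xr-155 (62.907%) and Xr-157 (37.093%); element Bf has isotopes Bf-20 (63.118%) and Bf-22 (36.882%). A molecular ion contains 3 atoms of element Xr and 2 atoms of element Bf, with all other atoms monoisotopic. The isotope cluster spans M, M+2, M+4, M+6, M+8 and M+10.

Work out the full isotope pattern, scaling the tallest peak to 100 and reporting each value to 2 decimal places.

28.97 : 85.10 : 100.00 : 58.75 : 17.26 : 2.03

Element Xr pattern (n=3): 0.24894128 : 0.44036335 : 0.25965946 : 0.05103591
Element Bf pattern (n=2): 0.39838819 : 0.46558362 : 0.13602819
Convolve the two distributions (both contribute in 2-u steps):
  M: 0.24894128×0.39838819 = 0.099175
  M+2: 0.24894128×0.46558362 + 0.44036335×0.39838819 = 0.291339
  M+4: 0.24894128×0.13602819 + 0.44036335×0.46558362 + 0.25965946×0.39838819 = 0.342334
  M+6: 0.44036335×0.13602819 + 0.25965946×0.46558362 + 0.05103591×0.39838819 = 0.201127
  M+8: 0.25965946×0.13602819 + 0.05103591×0.46558362 = 0.059082
  M+10: 0.05103591×0.13602819 = 0.006942
Scale to base peak (0.342334) = 100: 28.97 : 85.10 : 100.00 : 58.75 : 17.26 : 2.03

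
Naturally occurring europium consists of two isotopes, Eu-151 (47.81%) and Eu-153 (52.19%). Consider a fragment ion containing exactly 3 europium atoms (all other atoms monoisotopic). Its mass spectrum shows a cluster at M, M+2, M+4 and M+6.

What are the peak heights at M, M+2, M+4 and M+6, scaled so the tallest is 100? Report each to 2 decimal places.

Each Eu atom is independently Eu-151 (p = 0.4781) or Eu-153 (q = 0.5219); the cluster is the binomial expansion (p + q)^3.
P(M) = 0.4781^3 = 0.109284
P(M+2) = 3 × 0.4781^2 × 0.5219^1 = 0.357887
P(M+4) = 3 × 0.4781^1 × 0.5219^2 = 0.390674
P(M+6) = 0.5219^3 = 0.142155
The M+4 peak is largest (0.390674); scaling to 100 gives 27.97 : 91.61 : 100.00 : 36.39.

27.97 : 91.61 : 100.00 : 36.39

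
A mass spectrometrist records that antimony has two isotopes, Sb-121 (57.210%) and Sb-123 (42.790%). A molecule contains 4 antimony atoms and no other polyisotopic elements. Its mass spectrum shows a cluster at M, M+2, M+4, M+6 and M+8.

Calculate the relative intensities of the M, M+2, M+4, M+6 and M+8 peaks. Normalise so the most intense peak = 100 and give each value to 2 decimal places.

The 4 Sb atoms are independent, so intensities follow the terms of (0.57210 + 0.42790)^4.
P(M) = 0.57210^4 = 0.107124
P(M+2) = 4 × 0.57210^3 × 0.42790^1 = 0.320493
P(M+4) = 6 × 0.57210^2 × 0.42790^2 = 0.359567
P(M+6) = 4 × 0.57210^1 × 0.42790^3 = 0.179291
P(M+8) = 0.42790^4 = 0.033525
The M+4 peak is largest (0.359567); scaling to 100 gives 29.79 : 89.13 : 100.00 : 49.86 : 9.32.

29.79 : 89.13 : 100.00 : 49.86 : 9.32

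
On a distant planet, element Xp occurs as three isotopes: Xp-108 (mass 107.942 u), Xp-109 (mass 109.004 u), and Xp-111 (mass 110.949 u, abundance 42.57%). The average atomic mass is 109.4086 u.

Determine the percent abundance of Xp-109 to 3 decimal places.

17.563%

The remaining 57.43% is split between Xp-108 (fraction x) and Xp-109 (fraction 0.5743 − x).
Substituting: 107.942x + 109.004(0.5743 − x) = 62.1776107
(107.942 − 109.004)x = -0.4233865  ⇒  x = 0.39867, y = 0.17563
Xp-108: 39.867%, Xp-109: 17.563%.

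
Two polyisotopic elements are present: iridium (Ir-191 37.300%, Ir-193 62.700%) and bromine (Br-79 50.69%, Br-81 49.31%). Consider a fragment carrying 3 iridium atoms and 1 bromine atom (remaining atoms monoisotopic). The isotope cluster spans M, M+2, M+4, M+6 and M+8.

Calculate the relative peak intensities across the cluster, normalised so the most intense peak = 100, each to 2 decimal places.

7.47 : 44.95 : 100.00 : 97.11 : 34.53

Iridium pattern (n=3): 0.05189512 : 0.26170165 : 0.43991135 : 0.24649188
Bromine pattern (n=1): 0.5069 : 0.4931
Convolve the two distributions (both contribute in 2-u steps):
  M: 0.05189512×0.5069 = 0.026306
  M+2: 0.05189512×0.4931 + 0.26170165×0.5069 = 0.158246
  M+4: 0.26170165×0.4931 + 0.43991135×0.5069 = 0.352036
  M+6: 0.43991135×0.4931 + 0.24649188×0.5069 = 0.341867
  M+8: 0.24649188×0.4931 = 0.121545
Scale to base peak (0.352036) = 100: 7.47 : 44.95 : 100.00 : 97.11 : 34.53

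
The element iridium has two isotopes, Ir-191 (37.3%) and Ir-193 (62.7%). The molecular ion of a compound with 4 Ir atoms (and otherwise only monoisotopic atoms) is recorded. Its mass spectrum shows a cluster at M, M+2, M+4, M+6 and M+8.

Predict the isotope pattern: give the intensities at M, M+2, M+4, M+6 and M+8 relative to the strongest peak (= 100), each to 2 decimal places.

5.26 : 35.39 : 89.23 : 100.00 : 42.02

Expanding (0.373 + 0.627)^4:
P(M) = 0.373^4 = 0.019357
P(M+2) = 4 × 0.373^3 × 0.627^1 = 0.130153
P(M+4) = 6 × 0.373^2 × 0.627^2 = 0.328174
P(M+6) = 4 × 0.373^1 × 0.627^3 = 0.367766
P(M+8) = 0.627^4 = 0.154550
The M+6 peak is largest (0.367766); scaling to 100 gives 5.26 : 35.39 : 89.23 : 100.00 : 42.02.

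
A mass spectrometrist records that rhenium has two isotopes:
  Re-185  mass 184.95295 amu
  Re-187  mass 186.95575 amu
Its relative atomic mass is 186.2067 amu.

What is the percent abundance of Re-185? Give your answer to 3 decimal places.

37.400%

Let x be the fractional abundance of Re-185; then Re-187 has abundance 1 − x.
184.95295·x + 186.95575·(1 − x) = 186.2067
(184.95295 − 186.95575)·x = 186.2067 − 186.95575
x = -0.74905 / -2.00280 = 0.37400 → 37.400% Re-185, 62.600% Re-187.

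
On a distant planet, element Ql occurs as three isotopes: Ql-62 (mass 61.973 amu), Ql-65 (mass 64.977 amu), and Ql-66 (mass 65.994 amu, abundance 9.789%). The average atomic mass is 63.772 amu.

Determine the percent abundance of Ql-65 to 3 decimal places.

Let x and y be the fractions of Ql-62 and Ql-65. Then x + y = 1 − 0.09789 = 0.90211 and 61.973x + 64.977y = 63.772 − 0.09789×65.994 = 57.31184734.
Substituting: 61.973x + 64.977(0.90211 − x) = 57.31184734
(61.973 − 64.977)x = -1.30455413  ⇒  x = 0.43427, y = 0.46784
Ql-62: 43.427%, Ql-65: 46.784%.

46.784%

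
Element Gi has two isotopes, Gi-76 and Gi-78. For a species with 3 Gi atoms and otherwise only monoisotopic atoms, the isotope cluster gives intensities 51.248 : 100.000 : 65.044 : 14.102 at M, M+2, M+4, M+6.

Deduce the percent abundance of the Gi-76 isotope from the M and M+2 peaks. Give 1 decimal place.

If p is the fraction of Gi that is Gi-76, then I(M+2)/I(M) = [C(3,1)·p^2·(1−p)] / p^3 = 3·(1−p)/p = 100.000/51.248 = 1.9513
(1−p)/p = 1.9513/3 = 0.6504  ⇒  p = 1/(1 + 0.6504) = 0.6059
Gi-76: 60.6%, Gi-78: 39.4%.

60.6%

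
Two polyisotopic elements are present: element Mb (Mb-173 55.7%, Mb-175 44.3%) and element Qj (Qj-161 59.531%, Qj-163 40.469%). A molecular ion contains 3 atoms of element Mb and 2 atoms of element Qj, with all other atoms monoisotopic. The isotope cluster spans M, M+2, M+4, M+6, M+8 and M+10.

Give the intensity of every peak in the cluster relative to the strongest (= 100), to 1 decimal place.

Element Mb pattern (n=3): 0.17280869 : 0.41232092 : 0.32793208 : 0.08693831
Element Qj pattern (n=2): 0.354394 : 0.48183201 : 0.163774
Convolve the two distributions (both contribute in 2-u steps):
  M: 0.17280869×0.354394 = 0.061242
  M+2: 0.17280869×0.48183201 + 0.41232092×0.354394 = 0.229389
  M+4: 0.17280869×0.163774 + 0.41232092×0.48183201 + 0.32793208×0.354394 = 0.343188
  M+6: 0.41232092×0.163774 + 0.32793208×0.48183201 + 0.08693831×0.354394 = 0.256346
  M+8: 0.32793208×0.163774 + 0.08693831×0.48183201 = 0.095596
  M+10: 0.08693831×0.163774 = 0.014238
Scale to base peak (0.343188) = 100: 17.8 : 66.8 : 100.0 : 74.7 : 27.9 : 4.1

17.8 : 66.8 : 100.0 : 74.7 : 27.9 : 4.1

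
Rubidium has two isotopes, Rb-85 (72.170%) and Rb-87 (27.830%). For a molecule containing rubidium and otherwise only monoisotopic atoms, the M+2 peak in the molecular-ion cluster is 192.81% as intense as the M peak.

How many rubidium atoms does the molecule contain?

5

For n independent Rb atoms, I(M+2)/I(M) = n · (abundance Rb-87) / (abundance Rb-85) = n · 0.27830/0.72170.
n = 1.9281 × 0.72170/0.27830 = 5.00 ≈ 5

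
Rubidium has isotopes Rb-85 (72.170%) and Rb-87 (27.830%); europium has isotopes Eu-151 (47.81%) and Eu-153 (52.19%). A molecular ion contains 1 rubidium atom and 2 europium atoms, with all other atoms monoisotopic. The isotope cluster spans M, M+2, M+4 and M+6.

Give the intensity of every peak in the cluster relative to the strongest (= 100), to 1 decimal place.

38.9 : 100.0 : 79.2 : 17.9

Rubidium pattern (n=1): 0.7217 : 0.2783
Europium pattern (n=2): 0.22857961 : 0.49904078 : 0.27237961
Convolve the two distributions (both contribute in 2-u steps):
  M: 0.7217×0.22857961 = 0.164966
  M+2: 0.7217×0.49904078 + 0.2783×0.22857961 = 0.423771
  M+4: 0.7217×0.27237961 + 0.2783×0.49904078 = 0.335459
  M+6: 0.2783×0.27237961 = 0.075803
Scale to base peak (0.423771) = 100: 38.9 : 100.0 : 79.2 : 17.9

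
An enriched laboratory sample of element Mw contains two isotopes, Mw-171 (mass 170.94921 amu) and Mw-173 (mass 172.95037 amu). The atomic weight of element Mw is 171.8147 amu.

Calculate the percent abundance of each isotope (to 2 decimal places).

Mw-171: 56.75%, Mw-173: 43.25%

Let x be the fractional abundance of Mw-171; then Mw-173 has abundance 1 − x.
170.94921·x + 172.95037·(1 − x) = 171.8147
(170.94921 − 172.95037)·x = 171.8147 − 172.95037
x = -1.13567 / -2.00116 = 0.56751 → 56.75% Mw-171, 43.25% Mw-173.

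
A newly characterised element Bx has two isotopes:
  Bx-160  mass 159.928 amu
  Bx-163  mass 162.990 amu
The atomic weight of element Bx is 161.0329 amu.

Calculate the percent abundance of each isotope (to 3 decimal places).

Writing the weighted mean with unknown fraction x of Bx-160:
159.928·x + 162.990·(1 − x) = 161.0329
(159.928 − 162.990)·x = 161.0329 − 162.990
x = -1.9571 / -3.062 = 0.63916 → 63.916% Bx-160, 36.084% Bx-163.

Bx-160: 63.916%, Bx-163: 36.084%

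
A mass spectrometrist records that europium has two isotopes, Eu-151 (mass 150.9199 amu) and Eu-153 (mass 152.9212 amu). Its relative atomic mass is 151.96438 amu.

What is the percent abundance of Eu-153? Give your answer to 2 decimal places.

52.19%

Let x be the fractional abundance of Eu-151; then Eu-153 has abundance 1 − x.
150.9199·x + 152.9212·(1 − x) = 151.96438
(150.9199 − 152.9212)·x = 151.96438 − 152.9212
x = -0.95682 / -2.0013 = 0.47810 → 47.81% Eu-151, 52.19% Eu-153.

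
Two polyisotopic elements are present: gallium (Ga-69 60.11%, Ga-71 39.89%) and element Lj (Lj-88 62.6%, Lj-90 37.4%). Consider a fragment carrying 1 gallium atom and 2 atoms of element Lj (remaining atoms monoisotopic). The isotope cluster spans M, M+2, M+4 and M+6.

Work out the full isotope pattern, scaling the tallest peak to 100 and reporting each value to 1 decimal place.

Gallium pattern (n=1): 0.6011 : 0.3989
Element Lj pattern (n=2): 0.391876 : 0.468248 : 0.139876
Convolve the two distributions (both contribute in 2-u steps):
  M: 0.6011×0.391876 = 0.235557
  M+2: 0.6011×0.468248 + 0.3989×0.391876 = 0.437783
  M+4: 0.6011×0.139876 + 0.3989×0.468248 = 0.270864
  M+6: 0.3989×0.139876 = 0.055797
Scale to base peak (0.437783) = 100: 53.8 : 100.0 : 61.9 : 12.7

53.8 : 100.0 : 61.9 : 12.7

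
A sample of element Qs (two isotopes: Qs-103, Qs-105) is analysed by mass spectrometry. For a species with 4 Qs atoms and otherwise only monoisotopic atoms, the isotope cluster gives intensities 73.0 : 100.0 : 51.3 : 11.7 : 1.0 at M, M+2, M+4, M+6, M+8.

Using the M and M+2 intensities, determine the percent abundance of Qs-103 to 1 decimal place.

74.5%

Write p for the Qs-103 fraction. I(M+2)/I(M) = [C(4,1)·p^3·(1−p)] / p^4 = 4·(1−p)/p = 100.0/73.0 = 1.3699
(1−p)/p = 1.3699/4 = 0.3425  ⇒  p = 1/(1 + 0.3425) = 0.7449
Qs-103: 74.5%, Qs-105: 25.5%.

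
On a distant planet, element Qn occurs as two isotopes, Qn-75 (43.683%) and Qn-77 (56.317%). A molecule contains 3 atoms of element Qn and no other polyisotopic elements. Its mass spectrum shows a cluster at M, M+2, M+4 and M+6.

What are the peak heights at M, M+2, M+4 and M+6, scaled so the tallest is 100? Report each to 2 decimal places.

The 3 Qn atoms are independent, so intensities follow the terms of (0.43683 + 0.56317)^3.
P(M) = 0.43683^3 = 0.083356
P(M+2) = 3 × 0.43683^2 × 0.56317^1 = 0.322393
P(M+4) = 3 × 0.43683^1 × 0.56317^2 = 0.415636
P(M+6) = 0.56317^3 = 0.178615
The M+4 peak is largest (0.415636); scaling to 100 gives 20.06 : 77.57 : 100.00 : 42.97.

20.06 : 77.57 : 100.00 : 42.97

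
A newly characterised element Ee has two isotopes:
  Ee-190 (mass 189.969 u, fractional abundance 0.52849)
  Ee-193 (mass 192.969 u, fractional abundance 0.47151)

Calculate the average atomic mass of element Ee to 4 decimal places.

Average mass = Σ (abundance × isotope mass) = 0.52849 × 189.969 + 0.47151 × 192.969
= 100.39672 + 90.98681 = 191.38353 u

191.3835 u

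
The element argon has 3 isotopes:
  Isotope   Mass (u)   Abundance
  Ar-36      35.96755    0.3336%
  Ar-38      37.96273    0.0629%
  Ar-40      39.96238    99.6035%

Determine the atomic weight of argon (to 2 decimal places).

39.95 u

The abundance-weighted mean is 0.003336 × 35.96755 + 0.000629 × 37.96273 + 0.996035 × 39.96238
= 0.119988 + 0.023879 + 39.803929 = 39.947796 u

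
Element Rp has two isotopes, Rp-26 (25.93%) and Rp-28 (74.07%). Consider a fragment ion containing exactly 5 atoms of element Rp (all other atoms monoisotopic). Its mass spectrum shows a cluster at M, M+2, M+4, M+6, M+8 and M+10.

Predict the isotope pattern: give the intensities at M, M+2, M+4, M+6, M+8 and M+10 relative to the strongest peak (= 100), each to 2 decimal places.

The 5 Rp atoms are independent, so intensities follow the terms of (0.2593 + 0.7407)^5.
P(M) = 0.2593^5 = 0.001172
P(M+2) = 5 × 0.2593^4 × 0.7407^1 = 0.016743
P(M+4) = 10 × 0.2593^3 × 0.7407^2 = 0.095652
P(M+6) = 10 × 0.2593^2 × 0.7407^3 = 0.273232
P(M+8) = 5 × 0.2593^1 × 0.7407^4 = 0.390249
P(M+10) = 0.7407^5 = 0.222952
The M+8 peak is largest (0.390249); scaling to 100 gives 0.30 : 4.29 : 24.51 : 70.01 : 100.00 : 57.13.

0.30 : 4.29 : 24.51 : 70.01 : 100.00 : 57.13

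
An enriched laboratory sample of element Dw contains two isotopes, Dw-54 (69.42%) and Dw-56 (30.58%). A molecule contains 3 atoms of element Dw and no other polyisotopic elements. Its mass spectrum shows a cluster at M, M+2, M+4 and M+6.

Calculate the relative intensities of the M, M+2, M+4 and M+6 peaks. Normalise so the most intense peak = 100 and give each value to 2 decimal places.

75.67 : 100.00 : 44.05 : 6.47

The 3 Dw atoms are independent, so intensities follow the terms of (0.6942 + 0.3058)^3.
P(M) = 0.6942^3 = 0.334544
P(M+2) = 3 × 0.6942^2 × 0.3058^1 = 0.442108
P(M+4) = 3 × 0.6942^1 × 0.3058^2 = 0.194752
P(M+6) = 0.3058^3 = 0.028596
The M+2 peak is largest (0.442108); scaling to 100 gives 75.67 : 100.00 : 44.05 : 6.47.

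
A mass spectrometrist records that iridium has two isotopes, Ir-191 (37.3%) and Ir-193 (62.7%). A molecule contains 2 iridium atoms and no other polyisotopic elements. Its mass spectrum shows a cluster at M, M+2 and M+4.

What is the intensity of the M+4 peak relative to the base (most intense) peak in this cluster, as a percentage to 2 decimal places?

Binomial terms of (0.373 + 0.627)^2: M 0.1391, M+2 0.4677, M+4 0.3931 → M+2 is the base peak.
P(M+2) = C(2,1) × 0.373^1 × 0.627^1 = 2 × 0.3730 × 0.6270 = 0.467742 (base)
P(M+4) = C(2,2) × 0.373^0 × 0.627^2 = 1 × 1.0000 × 0.393129 = 0.393129
Relative intensity = 0.393129 / 0.467742 × 100 = 84.05

84.05%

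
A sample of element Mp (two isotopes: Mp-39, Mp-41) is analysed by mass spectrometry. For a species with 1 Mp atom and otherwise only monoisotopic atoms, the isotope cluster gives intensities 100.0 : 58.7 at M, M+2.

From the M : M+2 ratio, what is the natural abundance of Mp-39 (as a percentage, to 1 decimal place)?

63.0%

Write p for the Mp-39 fraction. I(M+2)/I(M) = [C(1,1)·p^0·(1−p)] / p^1 = 1·(1−p)/p = 58.7/100.0 = 0.5870
(1−p)/p = 0.5870/1 = 0.5870  ⇒  p = 1/(1 + 0.5870) = 0.6301
Mp-39: 63.0%, Mp-41: 37.0%.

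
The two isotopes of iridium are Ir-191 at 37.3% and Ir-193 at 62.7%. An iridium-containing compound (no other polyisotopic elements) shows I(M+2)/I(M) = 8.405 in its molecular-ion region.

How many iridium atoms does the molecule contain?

For n independent Ir atoms, I(M+2)/I(M) = n · (abundance Ir-193) / (abundance Ir-191) = n · 0.627/0.373.
n = 8.405 × 0.373/0.627 = 5.00 ≈ 5

5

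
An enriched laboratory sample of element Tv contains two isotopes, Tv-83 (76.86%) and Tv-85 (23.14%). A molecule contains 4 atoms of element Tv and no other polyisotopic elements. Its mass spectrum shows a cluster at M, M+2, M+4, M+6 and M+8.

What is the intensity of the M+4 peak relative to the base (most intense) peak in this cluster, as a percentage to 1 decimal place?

Term probabilities: M 0.3490, M+2 0.4203, M+4 0.1898, M+6 0.0381, M+8 0.0029. Base peak = M+2.
P(M+2) = C(4,1) × 0.7686^3 × 0.2314^1 = 4 × 0.45404734 × 0.2314 = 0.420266 (base)
P(M+4) = C(4,2) × 0.7686^2 × 0.2314^2 = 6 × 0.59074596 × 0.05354596 = 0.189792
Relative intensity = 0.189792 / 0.420266 × 100 = 45.2

45.2%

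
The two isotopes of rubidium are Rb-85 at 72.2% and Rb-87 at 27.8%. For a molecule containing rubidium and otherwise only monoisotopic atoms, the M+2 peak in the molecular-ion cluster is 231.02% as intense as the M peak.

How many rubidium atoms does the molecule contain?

With n Rb atoms, P(M+2)/P(M) = C(n,1)·p^(n−1)q / p^n = n·q/p = n · 0.278/0.722.
n = 2.3102 × 0.722/0.278 = 6.00 ≈ 6

6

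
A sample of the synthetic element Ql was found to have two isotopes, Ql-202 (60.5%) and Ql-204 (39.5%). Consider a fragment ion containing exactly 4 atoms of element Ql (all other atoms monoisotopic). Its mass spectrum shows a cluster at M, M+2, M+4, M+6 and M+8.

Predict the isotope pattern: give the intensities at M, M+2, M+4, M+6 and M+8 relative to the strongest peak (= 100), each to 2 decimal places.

Each Ql atom is independently Ql-202 (p = 0.605) or Ql-204 (q = 0.395); the cluster is the binomial expansion (p + q)^4.
P(M) = 0.605^4 = 0.133974
P(M+2) = 4 × 0.605^3 × 0.395^1 = 0.349883
P(M+4) = 6 × 0.605^2 × 0.395^2 = 0.342654
P(M+6) = 4 × 0.605^1 × 0.395^3 = 0.149144
P(M+8) = 0.395^4 = 0.024344
The M+2 peak is largest (0.349883); scaling to 100 gives 38.29 : 100.00 : 97.93 : 42.63 : 6.96.

38.29 : 100.00 : 97.93 : 42.63 : 6.96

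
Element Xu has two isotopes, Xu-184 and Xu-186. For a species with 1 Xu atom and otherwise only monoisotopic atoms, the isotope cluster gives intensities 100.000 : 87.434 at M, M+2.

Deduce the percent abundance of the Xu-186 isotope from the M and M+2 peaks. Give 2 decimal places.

46.65%

Let p = fractional abundance of Xu-184. I(M+2)/I(M) = [C(1,1)·p^0·(1−p)] / p^1 = 1·(1−p)/p = 87.434/100.000 = 0.8743
(1−p)/p = 0.8743/1 = 0.8743  ⇒  p = 1/(1 + 0.8743) = 0.5335
Xu-184: 53.35%, Xu-186: 46.65%.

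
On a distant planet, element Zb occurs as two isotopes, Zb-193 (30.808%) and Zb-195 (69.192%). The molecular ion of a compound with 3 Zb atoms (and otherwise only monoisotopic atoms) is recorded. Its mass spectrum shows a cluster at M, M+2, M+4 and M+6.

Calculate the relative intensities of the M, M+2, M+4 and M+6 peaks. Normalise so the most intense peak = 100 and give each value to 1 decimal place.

6.6 : 44.5 : 100.0 : 74.9

Expanding (0.30808 + 0.69192)^3:
P(M) = 0.30808^3 = 0.029241
P(M+2) = 3 × 0.30808^2 × 0.69192^1 = 0.197017
P(M+4) = 3 × 0.30808^1 × 0.69192^2 = 0.442483
P(M+6) = 0.69192^3 = 0.331259
The M+4 peak is largest (0.442483); scaling to 100 gives 6.6 : 44.5 : 100.0 : 74.9.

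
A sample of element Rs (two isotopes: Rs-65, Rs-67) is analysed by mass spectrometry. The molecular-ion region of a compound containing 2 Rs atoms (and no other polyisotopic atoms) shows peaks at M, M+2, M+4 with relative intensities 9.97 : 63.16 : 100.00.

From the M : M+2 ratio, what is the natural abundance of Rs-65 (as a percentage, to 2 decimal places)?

24.00%

If p is the fraction of Rs that is Rs-65, then I(M+2)/I(M) = [C(2,1)·p^1·(1−p)] / p^2 = 2·(1−p)/p = 63.16/9.97 = 6.3350
(1−p)/p = 6.3350/2 = 3.1675  ⇒  p = 1/(1 + 3.1675) = 0.2400
Rs-65: 24.00%, Rs-67: 76.00%.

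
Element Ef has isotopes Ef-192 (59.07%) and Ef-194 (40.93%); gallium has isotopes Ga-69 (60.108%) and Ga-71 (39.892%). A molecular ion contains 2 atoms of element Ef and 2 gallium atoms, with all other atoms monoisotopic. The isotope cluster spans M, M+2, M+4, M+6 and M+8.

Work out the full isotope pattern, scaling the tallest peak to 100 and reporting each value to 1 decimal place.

Element Ef pattern (n=2): 0.34892649 : 0.48354702 : 0.16752649
Gallium pattern (n=2): 0.36129717 : 0.47956567 : 0.15913717
Convolve the two distributions (both contribute in 2-u steps):
  M: 0.34892649×0.36129717 = 0.126066
  M+2: 0.34892649×0.47956567 + 0.48354702×0.36129717 = 0.342037
  M+4: 0.34892649×0.15913717 + 0.48354702×0.47956567 + 0.16752649×0.36129717 = 0.347947
  M+6: 0.48354702×0.15913717 + 0.16752649×0.47956567 = 0.157290
  M+8: 0.16752649×0.15913717 = 0.026660
Scale to base peak (0.347947) = 100: 36.2 : 98.3 : 100.0 : 45.2 : 7.7

36.2 : 98.3 : 100.0 : 45.2 : 7.7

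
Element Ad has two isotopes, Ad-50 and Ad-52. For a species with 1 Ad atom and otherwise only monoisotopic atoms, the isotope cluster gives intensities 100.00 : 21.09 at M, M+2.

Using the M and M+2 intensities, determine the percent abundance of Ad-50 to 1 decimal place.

82.6%

Let p = fractional abundance of Ad-50. I(M+2)/I(M) = [C(1,1)·p^0·(1−p)] / p^1 = 1·(1−p)/p = 21.09/100.00 = 0.2109
(1−p)/p = 0.2109/1 = 0.2109  ⇒  p = 1/(1 + 0.2109) = 0.8258
Ad-50: 82.6%, Ad-52: 17.4%.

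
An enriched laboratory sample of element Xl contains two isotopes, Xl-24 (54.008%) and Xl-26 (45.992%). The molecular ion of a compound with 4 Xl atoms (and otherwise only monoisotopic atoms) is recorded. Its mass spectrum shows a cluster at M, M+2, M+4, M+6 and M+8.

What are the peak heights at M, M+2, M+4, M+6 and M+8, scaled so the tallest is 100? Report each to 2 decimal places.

22.98 : 78.29 : 100.00 : 56.77 : 12.09

The 4 Xl atoms are independent, so intensities follow the terms of (0.54008 + 0.45992)^4.
P(M) = 0.54008^4 = 0.085081
P(M+2) = 4 × 0.54008^3 × 0.45992^1 = 0.289812
P(M+4) = 6 × 0.54008^2 × 0.45992^2 = 0.370196
P(M+6) = 4 × 0.54008^1 × 0.45992^3 = 0.210167
P(M+8) = 0.45992^4 = 0.044743
The M+4 peak is largest (0.370196); scaling to 100 gives 22.98 : 78.29 : 100.00 : 56.77 : 12.09.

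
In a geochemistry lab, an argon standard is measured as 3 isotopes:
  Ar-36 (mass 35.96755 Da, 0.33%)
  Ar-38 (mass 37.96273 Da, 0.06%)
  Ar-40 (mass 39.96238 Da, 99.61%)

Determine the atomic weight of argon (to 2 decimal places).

Ar = Σ fᵢ·mᵢ = 0.0033 × 35.96755 + 0.0006 × 37.96273 + 0.9961 × 39.96238
= 0.118693 + 0.022778 + 39.806527 = 39.947998 Da

39.95 Da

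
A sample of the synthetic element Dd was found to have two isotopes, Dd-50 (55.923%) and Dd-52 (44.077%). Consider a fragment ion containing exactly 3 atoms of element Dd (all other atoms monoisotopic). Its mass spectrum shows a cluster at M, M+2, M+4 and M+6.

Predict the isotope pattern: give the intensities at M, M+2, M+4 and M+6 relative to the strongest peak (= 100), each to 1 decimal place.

Each Dd atom is independently Dd-50 (p = 0.55923) or Dd-52 (q = 0.44077); the cluster is the binomial expansion (p + q)^3.
P(M) = 0.55923^3 = 0.174893
P(M+2) = 3 × 0.55923^2 × 0.44077^1 = 0.413537
P(M+4) = 3 × 0.55923^1 × 0.44077^2 = 0.325939
P(M+6) = 0.44077^3 = 0.085632
The M+2 peak is largest (0.413537); scaling to 100 gives 42.3 : 100.0 : 78.8 : 20.7.

42.3 : 100.0 : 78.8 : 20.7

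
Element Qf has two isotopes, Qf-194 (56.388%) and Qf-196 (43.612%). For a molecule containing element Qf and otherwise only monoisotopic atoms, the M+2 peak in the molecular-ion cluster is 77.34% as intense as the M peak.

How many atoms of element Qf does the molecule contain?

1

The M+2/M ratio from n Qf atoms is n · q/p = n · 0.43612/0.56388.
n = 0.7734 × 0.56388/0.43612 = 1.00 ≈ 1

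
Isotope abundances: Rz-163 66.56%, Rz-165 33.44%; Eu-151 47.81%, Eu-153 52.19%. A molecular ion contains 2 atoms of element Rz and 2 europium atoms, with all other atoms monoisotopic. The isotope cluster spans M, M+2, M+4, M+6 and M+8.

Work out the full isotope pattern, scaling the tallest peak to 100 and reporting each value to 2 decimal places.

Element Rz pattern (n=2): 0.44302336 : 0.44515328 : 0.11182336
Europium pattern (n=2): 0.22857961 : 0.49904078 : 0.27237961
Convolve the two distributions (both contribute in 2-u steps):
  M: 0.44302336×0.22857961 = 0.101266
  M+2: 0.44302336×0.49904078 + 0.44515328×0.22857961 = 0.322840
  M+4: 0.44302336×0.27237961 + 0.44515328×0.49904078 + 0.11182336×0.22857961 = 0.368381
  M+6: 0.44515328×0.27237961 + 0.11182336×0.49904078 = 0.177055
  M+8: 0.11182336×0.27237961 = 0.030458
Scale to base peak (0.368381) = 100: 27.49 : 87.64 : 100.00 : 48.06 : 8.27

27.49 : 87.64 : 100.00 : 48.06 : 8.27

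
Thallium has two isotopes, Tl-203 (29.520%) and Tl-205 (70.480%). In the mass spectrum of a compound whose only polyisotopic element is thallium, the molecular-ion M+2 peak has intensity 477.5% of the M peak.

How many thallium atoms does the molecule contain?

2

With n Tl atoms, P(M+2)/P(M) = C(n,1)·p^(n−1)q / p^n = n·q/p = n · 0.70480/0.29520.
n = 4.775 × 0.29520/0.70480 = 2.00 ≈ 2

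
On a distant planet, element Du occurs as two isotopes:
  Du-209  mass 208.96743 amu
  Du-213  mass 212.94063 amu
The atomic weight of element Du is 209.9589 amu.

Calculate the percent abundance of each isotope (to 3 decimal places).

Du-209: 75.046%, Du-213: 24.954%

Writing the weighted mean with unknown fraction x of Du-209:
208.96743·x + 212.94063·(1 − x) = 209.9589
(208.96743 − 212.94063)·x = 209.9589 − 212.94063
x = -2.98173 / -3.97320 = 0.75046 → 75.046% Du-209, 24.954% Du-213.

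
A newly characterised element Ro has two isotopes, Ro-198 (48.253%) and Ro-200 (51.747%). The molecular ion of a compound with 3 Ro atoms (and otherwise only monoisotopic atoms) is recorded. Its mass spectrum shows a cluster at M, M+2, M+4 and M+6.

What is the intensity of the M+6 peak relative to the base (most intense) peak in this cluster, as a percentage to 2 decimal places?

35.75%

Term probabilities: M 0.1123, M+2 0.3615, M+4 0.3876, M+6 0.1386. Base peak = M+4.
P(M+4) = C(3,2) × 0.48253^1 × 0.51747^2 = 3 × 0.48253 × 0.2677752 = 0.387629 (base)
P(M+6) = C(3,3) × 0.48253^0 × 0.51747^3 = 1 × 1.0000 × 0.13856563 = 0.138566
Relative intensity = 0.138566 / 0.387629 × 100 = 35.75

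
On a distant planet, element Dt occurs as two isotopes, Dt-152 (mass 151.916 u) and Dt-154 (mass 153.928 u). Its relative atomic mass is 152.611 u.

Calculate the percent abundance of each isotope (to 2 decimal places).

With x = fraction of Dt-152 (so Dt-154 is 1 − x):
151.916·x + 153.928·(1 − x) = 152.611
(151.916 − 153.928)·x = 152.611 − 153.928
x = -1.317 / -2.012 = 0.65457 → 65.46% Dt-152, 34.54% Dt-154.

Dt-152: 65.46%, Dt-154: 34.54%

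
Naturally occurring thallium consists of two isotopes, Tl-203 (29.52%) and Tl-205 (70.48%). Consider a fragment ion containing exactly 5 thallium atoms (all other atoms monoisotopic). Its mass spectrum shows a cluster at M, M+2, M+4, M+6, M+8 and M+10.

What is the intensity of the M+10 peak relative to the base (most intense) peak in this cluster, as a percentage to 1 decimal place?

47.8%

Term probabilities: M 0.0022, M+2 0.0268, M+4 0.1278, M+6 0.3051, M+8 0.3642, M+10 0.1739. Base peak = M+8.
P(M+8) = C(5,4) × 0.2952^1 × 0.7048^4 = 5 × 0.2952 × 0.24675365 = 0.364208 (base)
P(M+10) = C(5,5) × 0.2952^0 × 0.7048^5 = 1 × 1.0000 × 0.17391197 = 0.173912
Relative intensity = 0.173912 / 0.364208 × 100 = 47.8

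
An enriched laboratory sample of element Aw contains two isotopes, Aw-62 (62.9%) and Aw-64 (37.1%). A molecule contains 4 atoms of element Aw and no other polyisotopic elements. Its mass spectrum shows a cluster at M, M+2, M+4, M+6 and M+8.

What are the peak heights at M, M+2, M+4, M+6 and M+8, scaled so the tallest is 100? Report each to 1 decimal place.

The 4 Aw atoms are independent, so intensities follow the terms of (0.629 + 0.371)^4.
P(M) = 0.629^4 = 0.156532
P(M+2) = 4 × 0.629^3 × 0.371^1 = 0.369306
P(M+4) = 6 × 0.629^2 × 0.371^2 = 0.326739
P(M+6) = 4 × 0.629^1 × 0.371^3 = 0.128479
P(M+8) = 0.371^4 = 0.018945
The M+2 peak is largest (0.369306); scaling to 100 gives 42.4 : 100.0 : 88.5 : 34.8 : 5.1.

42.4 : 100.0 : 88.5 : 34.8 : 5.1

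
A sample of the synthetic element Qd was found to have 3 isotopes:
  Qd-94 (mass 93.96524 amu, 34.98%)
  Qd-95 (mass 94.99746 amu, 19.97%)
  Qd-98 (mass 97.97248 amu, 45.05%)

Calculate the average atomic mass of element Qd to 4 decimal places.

95.9766 amu

Average mass = Σ (abundance × isotope mass) = 0.3498 × 93.96524 + 0.1997 × 94.99746 + 0.4505 × 97.97248
= 32.869041 + 18.970993 + 44.136602 = 95.976636 amu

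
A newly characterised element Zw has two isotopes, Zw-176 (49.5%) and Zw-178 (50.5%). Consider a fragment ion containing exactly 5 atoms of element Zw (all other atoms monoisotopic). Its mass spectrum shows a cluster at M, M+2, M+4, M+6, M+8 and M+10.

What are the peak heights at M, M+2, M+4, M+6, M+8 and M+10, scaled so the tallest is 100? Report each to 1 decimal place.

Each Zw atom is independently Zw-176 (p = 0.495) or Zw-178 (q = 0.505); the cluster is the binomial expansion (p + q)^5.
P(M) = 0.495^5 = 0.029718
P(M+2) = 5 × 0.495^4 × 0.505^1 = 0.151594
P(M+4) = 10 × 0.495^3 × 0.505^2 = 0.309313
P(M+6) = 10 × 0.495^2 × 0.505^3 = 0.315562
P(M+8) = 5 × 0.495^1 × 0.505^4 = 0.160968
P(M+10) = 0.505^5 = 0.032844
The M+6 peak is largest (0.315562); scaling to 100 gives 9.4 : 48.0 : 98.0 : 100.0 : 51.0 : 10.4.

9.4 : 48.0 : 98.0 : 100.0 : 51.0 : 10.4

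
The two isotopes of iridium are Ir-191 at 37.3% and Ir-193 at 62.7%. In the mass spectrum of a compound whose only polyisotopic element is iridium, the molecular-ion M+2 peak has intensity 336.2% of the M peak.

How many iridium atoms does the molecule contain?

2

For n independent Ir atoms, I(M+2)/I(M) = n · (abundance Ir-193) / (abundance Ir-191) = n · 0.627/0.373.
n = 3.362 × 0.373/0.627 = 2.00 ≈ 2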